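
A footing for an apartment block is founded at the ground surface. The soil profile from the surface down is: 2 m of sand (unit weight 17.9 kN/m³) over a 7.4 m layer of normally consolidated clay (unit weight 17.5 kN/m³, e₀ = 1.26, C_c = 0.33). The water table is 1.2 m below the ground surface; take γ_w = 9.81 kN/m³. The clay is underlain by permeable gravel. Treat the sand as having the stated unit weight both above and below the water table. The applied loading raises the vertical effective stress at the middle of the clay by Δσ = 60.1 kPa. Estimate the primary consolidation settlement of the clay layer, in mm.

S_c ≈ 340 mm

Mid-depth of clay below the ground surface: z = 2 + 7.4/2 = 5.7 m.
Total vertical stress at mid-clay: σ_v = 17.9×2 + 17.5×3.7 = 100.55 kPa.
Pore pressure: u = 9.81×(5.7 − 1.2) = 44.145 kPa.
Initial effective stress: σ'_0 = σ_v − u = 100.55 − 44.145 = 56.405 kPa.
Final effective stress: σ'_f = σ'_0 + Δσ = 56.405 + 60.1 = 116.5 kPa.
Normally consolidated clay, so the full stress increment lies on the virgin compression line:
S_c = C_c·H/(1+e₀)·log₁₀(σ'_f/σ'_0) = 0.33×7.4/(1+1.26)×log₁₀(116.5/56.405)
    = 1.0805 × 0.31501 = 0.3404 m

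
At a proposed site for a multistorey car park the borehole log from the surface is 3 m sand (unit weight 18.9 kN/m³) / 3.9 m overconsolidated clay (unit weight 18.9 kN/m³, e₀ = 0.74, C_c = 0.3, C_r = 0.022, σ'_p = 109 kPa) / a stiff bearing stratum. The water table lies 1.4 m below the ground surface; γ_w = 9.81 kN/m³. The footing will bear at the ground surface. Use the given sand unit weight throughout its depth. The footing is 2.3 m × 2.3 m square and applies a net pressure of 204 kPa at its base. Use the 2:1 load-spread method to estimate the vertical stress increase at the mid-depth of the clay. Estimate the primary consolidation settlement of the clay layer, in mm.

S_c ≈ 6.42 mm

Mid-depth of clay below the ground surface: z = 3 + 3.9/2 = 4.95 m.
Total vertical stress at mid-clay: σ_v = 18.9×3 + 18.9×1.95 = 93.555 kPa.
Pore pressure: u = 9.81×(4.95 − 1.4) = 34.825 kPa.
Initial effective stress: σ'_0 = σ_v − u = 93.555 − 34.825 = 58.73 kPa.
Stress increase at mid-clay by the 2:1 spreading method:
Δσ = qBL/((B+z)(L+z)) = 204×2.3×2.3/((2.3+4.95)(2.3+4.95)) = 20.531 kPa
Final effective stress: σ'_f = 58.73 + 20.531 = 79.261 kPa.
σ'_f = 79.261 ≤ σ'_p = 109 kPa, so the clay remains overconsolidated and only the recompression index applies:
S_c = C_r·H/(1+e₀)·log₁₀(σ'_f/σ'_0) = 0.022×3.9/1.74×log₁₀(79.261/58.73)
    = 0.049311 × 0.1302 = 0.00642 m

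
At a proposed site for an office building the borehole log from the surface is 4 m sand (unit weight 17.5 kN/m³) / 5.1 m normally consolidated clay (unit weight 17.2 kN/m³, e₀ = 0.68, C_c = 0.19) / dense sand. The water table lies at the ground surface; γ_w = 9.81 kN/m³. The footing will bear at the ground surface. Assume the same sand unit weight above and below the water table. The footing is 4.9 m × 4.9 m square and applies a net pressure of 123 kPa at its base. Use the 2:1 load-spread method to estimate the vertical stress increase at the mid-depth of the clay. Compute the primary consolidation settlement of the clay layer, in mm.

Mid-depth of clay below the ground surface: z = 4 + 5.1/2 = 6.55 m.
Total vertical stress at mid-clay: σ_v = 17.5×4 + 17.2×2.55 = 113.86 kPa.
Pore pressure: u = 9.81×(6.55 − 0) = 64.255 kPa.
Initial effective stress: σ'_0 = σ_v − u = 113.86 − 64.255 = 49.605 kPa.
Stress increase at mid-clay by the 2:1 spreading method:
Δσ = qBL/((B+z)(L+z)) = 123×4.9×4.9/((4.9+6.55)(4.9+6.55)) = 22.526 kPa
Final effective stress: σ'_f = σ'_0 + Δσ = 49.605 + 22.526 = 72.131 kPa.
Normally consolidated clay, so the full stress increment lies on the virgin compression line:
S_c = C_c·H/(1+e₀)·log₁₀(σ'_f/σ'_0) = 0.19×5.1/(1+0.68)×log₁₀(72.131/49.605)
    = 0.57679 × 0.1626 = 0.09379 m

S_c ≈ 93.8 mm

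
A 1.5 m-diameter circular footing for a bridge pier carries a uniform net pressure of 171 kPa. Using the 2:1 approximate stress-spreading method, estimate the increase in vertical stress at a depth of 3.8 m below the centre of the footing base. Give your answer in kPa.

By the 2:1 method the load spreads at 1 horizontal : 2 vertical, so at depth z the loaded area has grown by z in each plan dimension:
Δσ ≈ qD²/(D+z)² = 171×1.5²/(1.5+3.8)² = 13.697 kPa

Δσ_z ≈ 13.7 kPa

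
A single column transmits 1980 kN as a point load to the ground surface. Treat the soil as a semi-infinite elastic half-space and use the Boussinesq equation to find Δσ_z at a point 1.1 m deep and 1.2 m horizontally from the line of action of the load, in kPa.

Δσ_z ≈ 110 kPa

Boussinesq vertical stress below a point load on an elastic half-space:
Δσ_z = 3P/(2πz²) · [1 + (r/z)²]^(−5/2)
r/z = 1.2/1.1 = 1.0909; [1+(r/z)²]^(−5/2) = 0.14088.
Δσ_z = 3×1980/(2π×1.1²) × 0.14088 = 781.31 × 0.14088 = 110.1 kPa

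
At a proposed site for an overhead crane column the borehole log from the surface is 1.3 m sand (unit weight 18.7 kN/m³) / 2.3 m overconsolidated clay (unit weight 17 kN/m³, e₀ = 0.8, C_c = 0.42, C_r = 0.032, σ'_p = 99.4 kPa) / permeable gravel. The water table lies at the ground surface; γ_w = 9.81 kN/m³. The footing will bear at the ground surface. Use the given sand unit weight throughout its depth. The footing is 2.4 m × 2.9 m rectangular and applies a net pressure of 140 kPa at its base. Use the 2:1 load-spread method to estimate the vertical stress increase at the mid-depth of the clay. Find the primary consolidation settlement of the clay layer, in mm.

S_c ≈ 18.9 mm

Mid-depth of clay below the ground surface: z = 1.3 + 2.3/2 = 2.45 m.
Total vertical stress at mid-clay: σ_v = 18.7×1.3 + 17×1.15 = 43.86 kPa.
Pore pressure: u = 9.81×(2.45 − 0) = 24.035 kPa.
Initial effective stress: σ'_0 = σ_v − u = 43.86 − 24.035 = 19.825 kPa.
Stress increase at mid-clay by the 2:1 spreading method:
Δσ = qBL/((B+z)(L+z)) = 140×2.4×2.9/((2.4+2.45)(2.9+2.45)) = 37.553 kPa
Final effective stress: σ'_f = 19.825 + 37.553 = 57.378 kPa.
σ'_f = 57.378 ≤ σ'_p = 99.4 kPa, so the clay remains overconsolidated and only the recompression index applies:
S_c = C_r·H/(1+e₀)·log₁₀(σ'_f/σ'_0) = 0.032×2.3/1.8×log₁₀(57.378/19.825)
    = 0.04089 × 0.46153 = 0.01887 m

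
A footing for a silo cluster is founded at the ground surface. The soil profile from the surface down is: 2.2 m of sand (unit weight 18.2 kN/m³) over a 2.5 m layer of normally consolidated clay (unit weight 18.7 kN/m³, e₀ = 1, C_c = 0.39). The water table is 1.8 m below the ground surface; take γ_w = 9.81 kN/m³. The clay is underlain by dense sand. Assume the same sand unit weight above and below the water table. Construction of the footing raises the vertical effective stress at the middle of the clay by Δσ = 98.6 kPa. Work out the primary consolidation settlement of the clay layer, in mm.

S_c ≈ 239 mm

Mid-depth of clay below the ground surface: z = 2.2 + 2.5/2 = 3.45 m.
Total vertical stress at mid-clay: σ_v = 18.2×2.2 + 18.7×1.25 = 63.415 kPa.
Pore pressure: u = 9.81×(3.45 − 1.8) = 16.186 kPa.
Initial effective stress: σ'_0 = σ_v − u = 63.415 − 16.186 = 47.229 kPa.
Final effective stress: σ'_f = σ'_0 + Δσ = 47.229 + 98.6 = 145.83 kPa.
Normally consolidated clay, so the full stress increment lies on the virgin compression line:
S_c = C_c·H/(1+e₀)·log₁₀(σ'_f/σ'_0) = 0.39×2.5/(1+1)×log₁₀(145.83/47.229)
    = 0.4875 × 0.48964 = 0.2387 m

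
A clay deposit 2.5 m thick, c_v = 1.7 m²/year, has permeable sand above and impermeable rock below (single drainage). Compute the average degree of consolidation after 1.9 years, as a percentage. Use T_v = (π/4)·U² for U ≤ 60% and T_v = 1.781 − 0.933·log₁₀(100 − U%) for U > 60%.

Drainage path length: H_d = H = 2.5 m (single drainage).
T_v = c_v·t/H_d² = 1.7×1.9/2.5² = 0.5168.
T_v = 0.5168 corresponds to the U > 60% branch:
U = 1 − 10^((1.781 − T_v)/0.933)/100 = 0.7735

U ≈ 77.4 %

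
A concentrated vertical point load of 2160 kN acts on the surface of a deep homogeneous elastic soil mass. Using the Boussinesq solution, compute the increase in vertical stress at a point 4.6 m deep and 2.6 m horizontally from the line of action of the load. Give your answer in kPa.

Δσ_z ≈ 24.4 kPa

Boussinesq vertical stress below a point load on an elastic half-space:
Δσ_z = 3P/(2πz²) · [1 + (r/z)²]^(−5/2)
r/z = 2.6/4.6 = 0.56522; [1+(r/z)²]^(−5/2) = 0.50004.
Δσ_z = 3×2160/(2π×4.6²) × 0.50004 = 48.739 × 0.50004 = 24.37 kPa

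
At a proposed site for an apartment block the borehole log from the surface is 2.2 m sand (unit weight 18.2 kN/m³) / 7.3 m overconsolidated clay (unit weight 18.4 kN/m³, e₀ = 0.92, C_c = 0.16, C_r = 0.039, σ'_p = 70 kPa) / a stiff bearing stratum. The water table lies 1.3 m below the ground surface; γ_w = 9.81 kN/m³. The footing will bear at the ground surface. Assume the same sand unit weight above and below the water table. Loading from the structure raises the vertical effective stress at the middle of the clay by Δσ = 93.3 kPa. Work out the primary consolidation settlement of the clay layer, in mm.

S_c ≈ 219 mm

Mid-depth of clay below the ground surface: z = 2.2 + 7.3/2 = 5.85 m.
Total vertical stress at mid-clay: σ_v = 18.2×2.2 + 18.4×3.65 = 107.2 kPa.
Pore pressure: u = 9.81×(5.85 − 1.3) = 44.636 kPa.
Initial effective stress: σ'_0 = σ_v − u = 107.2 − 44.636 = 62.564 kPa.
Final effective stress: σ'_f = 62.564 + 93.3 = 155.86 kPa.
σ'_f = 155.86 > σ'_p = 70 kPa, so the stress path crosses the preconsolidation pressure — recompression up to σ'_p, then virgin compression beyond:
S_c = H/(1+e₀)·[C_r·log₁₀(σ'_p/σ'_0) + C_c·log₁₀(σ'_f/σ'_p)]
    = 7.3/1.92 × [0.039×log₁₀(70/62.564) + 0.16×log₁₀(155.86/70)]
    = 3.8021 × [0.0019022 + 0.055622] = 0.2187 m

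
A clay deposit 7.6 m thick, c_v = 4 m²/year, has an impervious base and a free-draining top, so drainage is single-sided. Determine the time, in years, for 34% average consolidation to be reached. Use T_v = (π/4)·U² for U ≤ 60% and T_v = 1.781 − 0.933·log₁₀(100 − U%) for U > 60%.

Drainage path length: H_d = H = 7.6 m (single drainage).
U ≤ 60%: T_v = (π/4)·U² = (π/4)×0.34² = 0.090792.
t = T_v·H_d²/c_v = 0.090792×7.6²/4 = 1.311 years.

t ≈ 1.31 years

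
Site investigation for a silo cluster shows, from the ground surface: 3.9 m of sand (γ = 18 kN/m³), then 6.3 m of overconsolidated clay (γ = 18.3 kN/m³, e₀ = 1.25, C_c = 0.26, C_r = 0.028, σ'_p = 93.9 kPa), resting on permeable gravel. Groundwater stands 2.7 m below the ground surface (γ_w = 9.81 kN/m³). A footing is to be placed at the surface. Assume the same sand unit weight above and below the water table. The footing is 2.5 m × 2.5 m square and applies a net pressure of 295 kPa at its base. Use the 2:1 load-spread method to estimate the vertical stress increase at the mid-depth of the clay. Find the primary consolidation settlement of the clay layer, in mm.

Mid-depth of clay below the ground surface: z = 3.9 + 6.3/2 = 7.05 m.
Total vertical stress at mid-clay: σ_v = 18×3.9 + 18.3×3.15 = 127.84 kPa.
Pore pressure: u = 9.81×(7.05 − 2.7) = 42.673 kPa.
Initial effective stress: σ'_0 = σ_v − u = 127.84 − 42.673 = 85.167 kPa.
Stress increase at mid-clay by the 2:1 spreading method:
Δσ = qBL/((B+z)(L+z)) = 295×2.5×2.5/((2.5+7.05)(2.5+7.05)) = 20.216 kPa
Final effective stress: σ'_f = 85.167 + 20.216 = 105.38 kPa.
σ'_f = 105.38 > σ'_p = 93.9 kPa, so the stress path crosses the preconsolidation pressure — recompression up to σ'_p, then virgin compression beyond:
S_c = H/(1+e₀)·[C_r·log₁₀(σ'_p/σ'_0) + C_c·log₁₀(σ'_f/σ'_p)]
    = 6.3/2.25 × [0.028×log₁₀(93.9/85.167) + 0.26×log₁₀(105.38/93.9)]
    = 2.8 × [0.001187 + 0.013024] = 0.03979 m

S_c ≈ 39.8 mm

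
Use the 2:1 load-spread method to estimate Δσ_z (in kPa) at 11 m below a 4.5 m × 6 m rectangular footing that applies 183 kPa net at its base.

By the 2:1 method the load spreads at 1 horizontal : 2 vertical, so at depth z the loaded area has grown by z in each plan dimension:
Δσ = qBL/((B+z)(L+z)) = 183×4.5×6/((4.5+11)(6+11)) = 18.751 kPa

Δσ_z ≈ 18.8 kPa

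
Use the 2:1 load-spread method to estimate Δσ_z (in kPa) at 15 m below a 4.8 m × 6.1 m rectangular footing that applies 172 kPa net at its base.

By the 2:1 method the load spreads at 1 horizontal : 2 vertical, so at depth z the loaded area has grown by z in each plan dimension:
Δσ = qBL/((B+z)(L+z)) = 172×4.8×6.1/((4.8+15)(6.1+15)) = 12.055 kPa

Δσ_z ≈ 12.1 kPa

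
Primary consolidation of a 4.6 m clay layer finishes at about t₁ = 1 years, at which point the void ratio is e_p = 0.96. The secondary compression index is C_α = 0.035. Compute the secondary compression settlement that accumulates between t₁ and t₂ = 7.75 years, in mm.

Secondary compression: S_s = C_α·H/(1+e_p)·log₁₀(t₂/t₁)
S_s = 0.035×4.6/(1+0.96)×log₁₀(7.75/1)
    = 0.08214 × 0.8893 = 0.07305 m

S_s ≈ 73 mm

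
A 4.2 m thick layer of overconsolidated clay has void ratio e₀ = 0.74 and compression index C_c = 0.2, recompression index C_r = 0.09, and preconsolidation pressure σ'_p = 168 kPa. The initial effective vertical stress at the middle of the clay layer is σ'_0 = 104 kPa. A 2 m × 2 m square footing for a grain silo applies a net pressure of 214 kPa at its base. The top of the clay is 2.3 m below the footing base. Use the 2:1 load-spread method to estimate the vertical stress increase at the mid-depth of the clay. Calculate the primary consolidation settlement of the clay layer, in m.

Mid-depth of clay below the footing base: z = 2.3 + 4.2/2 = 4.4 m.
Stress increase at mid-clay by the 2:1 spreading method:
Δσ = qBL/((B+z)(L+z)) = 214×2×2/((2+4.4)(2+4.4)) = 20.898 kPa
Final effective stress: σ'_f = 104 + 20.898 = 124.9 kPa.
σ'_f = 124.9 ≤ σ'_p = 168 kPa, so the clay remains overconsolidated and only the recompression index applies:
S_c = C_r·H/(1+e₀)·log₁₀(σ'_f/σ'_0) = 0.09×4.2/1.74×log₁₀(124.9/104)
    = 0.21724 × 0.079529 = 0.01728 m

S_c ≈ 0.0173 m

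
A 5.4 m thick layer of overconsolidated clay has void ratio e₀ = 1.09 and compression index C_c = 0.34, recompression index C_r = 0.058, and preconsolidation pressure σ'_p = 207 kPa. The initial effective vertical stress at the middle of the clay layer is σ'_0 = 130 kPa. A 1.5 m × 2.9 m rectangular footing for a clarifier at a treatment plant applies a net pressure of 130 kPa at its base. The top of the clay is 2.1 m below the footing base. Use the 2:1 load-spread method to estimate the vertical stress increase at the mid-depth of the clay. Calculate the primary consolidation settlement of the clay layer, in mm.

Mid-depth of clay below the footing base: z = 2.1 + 5.4/2 = 4.8 m.
Stress increase at mid-clay by the 2:1 spreading method:
Δσ = qBL/((B+z)(L+z)) = 130×1.5×2.9/((1.5+4.8)(2.9+4.8)) = 11.657 kPa
Final effective stress: σ'_f = 130 + 11.657 = 141.66 kPa.
σ'_f = 141.66 ≤ σ'_p = 207 kPa, so the clay remains overconsolidated and only the recompression index applies:
S_c = C_r·H/(1+e₀)·log₁₀(σ'_f/σ'_0) = 0.058×5.4/2.09×log₁₀(141.66/130)
    = 0.14985 × 0.037304 = 0.00559 m

S_c ≈ 5.59 mm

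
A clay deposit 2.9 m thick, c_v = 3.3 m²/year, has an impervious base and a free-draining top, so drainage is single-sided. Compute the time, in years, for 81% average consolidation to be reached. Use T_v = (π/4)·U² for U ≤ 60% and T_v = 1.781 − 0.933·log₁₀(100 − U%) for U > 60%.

t ≈ 1.5 years

Drainage path length: H_d = H = 2.9 m (single drainage).
U > 60%: T_v = 1.781 − 0.933·log₁₀(100 − 81) = 0.58792.
t = T_v·H_d²/c_v = 0.58792×2.9²/3.3 = 1.498 years.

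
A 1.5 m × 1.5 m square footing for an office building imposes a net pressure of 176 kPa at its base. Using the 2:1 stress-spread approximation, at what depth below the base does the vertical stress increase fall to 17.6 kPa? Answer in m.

z ≈ 3.24 m

2:1 spreading — at depth z the loaded area has grown by z in each plan dimension:
qB²/(B+z)² = Δσ_z ⇒ z = B(√(q/Δσ_z) − 1) = 1.5×(√(176/17.6) − 1) = 3.243 m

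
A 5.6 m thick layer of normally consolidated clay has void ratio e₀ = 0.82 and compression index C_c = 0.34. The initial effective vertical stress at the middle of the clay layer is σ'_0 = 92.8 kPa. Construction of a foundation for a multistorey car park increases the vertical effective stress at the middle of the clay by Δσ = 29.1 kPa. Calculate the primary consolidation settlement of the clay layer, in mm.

S_c ≈ 124 mm

Final effective stress: σ'_f = σ'_0 + Δσ = 92.8 + 29.1 = 121.9 kPa.
Normally consolidated clay, so the full stress increment lies on the virgin compression line:
S_c = C_c·H/(1+e₀)·log₁₀(σ'_f/σ'_0) = 0.34×5.6/(1+0.82)×log₁₀(121.9/92.8)
    = 1.0462 × 0.11846 = 0.1239 m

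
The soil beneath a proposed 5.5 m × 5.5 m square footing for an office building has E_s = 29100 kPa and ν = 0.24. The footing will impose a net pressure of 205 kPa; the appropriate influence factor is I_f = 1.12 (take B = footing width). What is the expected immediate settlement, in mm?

S_e ≈ 40.9 mm

Immediate (elastic) settlement: S_e = q·B·(1−ν²)/E_s · I_f.
S_e = 205 × 5.5 × (1 − 0.24²) / 29100 × 1.12
    = 205 × 5.5 × 0.9424 / 29100 × 1.12
    = 0.0409 m = 40.9 mm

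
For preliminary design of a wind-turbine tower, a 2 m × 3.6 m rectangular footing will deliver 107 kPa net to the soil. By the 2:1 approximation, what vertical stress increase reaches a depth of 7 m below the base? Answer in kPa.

By the 2:1 method the load spreads at 1 horizontal : 2 vertical, so at depth z the loaded area has grown by z in each plan dimension:
Δσ = qBL/((B+z)(L+z)) = 107×2×3.6/((2+7)(3.6+7)) = 8.0755 kPa

Δσ_z ≈ 8.08 kPa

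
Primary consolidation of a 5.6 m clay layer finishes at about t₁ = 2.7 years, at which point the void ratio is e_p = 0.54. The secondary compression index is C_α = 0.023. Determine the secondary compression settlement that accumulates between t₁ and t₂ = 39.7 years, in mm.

Secondary compression: S_s = C_α·H/(1+e_p)·log₁₀(t₂/t₁)
S_s = 0.023×5.6/(1+0.54)×log₁₀(39.7/2.7)
    = 0.08364 × 1.167 = 0.09764 m

S_s ≈ 97.6 mm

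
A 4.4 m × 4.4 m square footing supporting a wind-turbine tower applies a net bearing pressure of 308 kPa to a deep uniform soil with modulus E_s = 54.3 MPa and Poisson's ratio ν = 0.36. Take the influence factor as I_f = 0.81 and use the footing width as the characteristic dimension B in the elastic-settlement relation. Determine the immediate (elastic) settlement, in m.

Immediate (elastic) settlement: S_e = q·B·(1−ν²)/E_s · I_f.
E_s = 54.3 MPa = 54300 kPa.
S_e = 308 × 4.4 × (1 − 0.36²) / 54300 × 0.81
    = 308 × 4.4 × 0.8704 / 54300 × 0.81
    = 0.0176 m

S_e ≈ 0.0176 m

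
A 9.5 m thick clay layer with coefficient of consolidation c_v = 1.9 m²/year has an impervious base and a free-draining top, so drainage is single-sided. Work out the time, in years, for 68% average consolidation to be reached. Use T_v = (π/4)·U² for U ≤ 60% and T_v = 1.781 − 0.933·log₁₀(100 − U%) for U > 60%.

Drainage path length: H_d = H = 9.5 m (single drainage).
U > 60%: T_v = 1.781 − 0.933·log₁₀(100 − 68) = 0.3767.
t = T_v·H_d²/c_v = 0.3767×9.5²/1.9 = 17.89 years.

t ≈ 17.9 years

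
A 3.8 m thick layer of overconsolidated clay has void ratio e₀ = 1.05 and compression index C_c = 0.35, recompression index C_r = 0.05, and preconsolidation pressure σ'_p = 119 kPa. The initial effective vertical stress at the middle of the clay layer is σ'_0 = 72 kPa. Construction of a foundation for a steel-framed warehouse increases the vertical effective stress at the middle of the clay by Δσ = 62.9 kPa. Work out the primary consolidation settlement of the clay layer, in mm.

S_c ≈ 55.6 mm

Final effective stress: σ'_f = 72 + 62.9 = 134.9 kPa.
σ'_f = 134.9 > σ'_p = 119 kPa, so the stress path crosses the preconsolidation pressure — recompression up to σ'_p, then virgin compression beyond:
S_c = H/(1+e₀)·[C_r·log₁₀(σ'_p/σ'_0) + C_c·log₁₀(σ'_f/σ'_p)]
    = 3.8/2.05 × [0.05×log₁₀(119/72) + 0.35×log₁₀(134.9/119)]
    = 1.8537 × [0.010911 + 0.019063] = 0.05556 m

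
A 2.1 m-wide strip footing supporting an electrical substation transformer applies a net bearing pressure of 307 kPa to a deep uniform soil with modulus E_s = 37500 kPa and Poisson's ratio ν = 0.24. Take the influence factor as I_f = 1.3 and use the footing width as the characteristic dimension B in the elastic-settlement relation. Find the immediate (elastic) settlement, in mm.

Immediate (elastic) settlement: S_e = q·B·(1−ν²)/E_s · I_f.
S_e = 307 × 2.1 × (1 − 0.24²) / 37500 × 1.3
    = 307 × 2.1 × 0.9424 / 37500 × 1.3
    = 0.02106 m = 21.06 mm

S_e ≈ 21.1 mm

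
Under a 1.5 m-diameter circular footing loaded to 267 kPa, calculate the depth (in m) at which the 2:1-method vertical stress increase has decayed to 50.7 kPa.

2:1 spreading — at depth z the loaded area has grown by z in each plan dimension:
qD²/(D+z)² = Δσ_z ⇒ z = D(√(q/Δσ_z) − 1) = 1.5×(√(267/50.7) − 1) = 1.942 m

z ≈ 1.94 m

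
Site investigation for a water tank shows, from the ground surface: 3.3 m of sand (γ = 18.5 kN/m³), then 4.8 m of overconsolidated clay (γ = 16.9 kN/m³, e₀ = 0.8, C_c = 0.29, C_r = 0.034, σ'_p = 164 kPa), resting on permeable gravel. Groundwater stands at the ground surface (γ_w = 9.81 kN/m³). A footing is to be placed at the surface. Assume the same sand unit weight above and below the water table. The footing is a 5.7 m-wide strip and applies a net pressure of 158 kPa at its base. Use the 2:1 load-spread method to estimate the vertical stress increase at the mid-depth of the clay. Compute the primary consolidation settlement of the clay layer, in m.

S_c ≈ 0.0395 m

Mid-depth of clay below the ground surface: z = 3.3 + 4.8/2 = 5.7 m.
Total vertical stress at mid-clay: σ_v = 18.5×3.3 + 16.9×2.4 = 101.61 kPa.
Pore pressure: u = 9.81×(5.7 − 0) = 55.917 kPa.
Initial effective stress: σ'_0 = σ_v − u = 101.61 − 55.917 = 45.693 kPa.
Stress increase at mid-clay by the 2:1 spreading method:
Δσ = qB/(B+z) = 158×5.7/(5.7+5.7) = 79 kPa
Final effective stress: σ'_f = 45.693 + 79 = 124.69 kPa.
σ'_f = 124.69 ≤ σ'_p = 164 kPa, so the clay remains overconsolidated and only the recompression index applies:
S_c = C_r·H/(1+e₀)·log₁₀(σ'_f/σ'_0) = 0.034×4.8/1.8×log₁₀(124.69/45.693)
    = 0.090668 × 0.43598 = 0.03953 m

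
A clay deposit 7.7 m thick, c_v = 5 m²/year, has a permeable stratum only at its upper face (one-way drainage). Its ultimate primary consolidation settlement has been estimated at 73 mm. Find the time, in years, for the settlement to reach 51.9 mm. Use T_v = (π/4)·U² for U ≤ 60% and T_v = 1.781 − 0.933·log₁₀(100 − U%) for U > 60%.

Drainage path length: H_d = H = 7.7 m (single drainage).
U = S(t)/S_ult = 51.9/73 = 0.711.
U > 60%: T_v = 1.781 − 0.933·log₁₀(100 − 71.096) = 0.41792.
t = T_v·H_d²/c_v = 0.41792×7.7²/5 = 4.956 years.

t ≈ 4.96 years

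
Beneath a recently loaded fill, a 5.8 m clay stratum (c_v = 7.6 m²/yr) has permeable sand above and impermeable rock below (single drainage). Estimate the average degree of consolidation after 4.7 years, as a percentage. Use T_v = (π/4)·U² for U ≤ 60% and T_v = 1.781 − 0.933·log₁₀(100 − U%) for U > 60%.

Drainage path length: H_d = H = 5.8 m (single drainage).
T_v = c_v·t/H_d² = 7.6×4.7/5.8² = 1.0618.
T_v = 1.0618 corresponds to the U > 60% branch:
U = 1 − 10^((1.781 − T_v)/0.933)/100 = 0.941

U ≈ 94.1 %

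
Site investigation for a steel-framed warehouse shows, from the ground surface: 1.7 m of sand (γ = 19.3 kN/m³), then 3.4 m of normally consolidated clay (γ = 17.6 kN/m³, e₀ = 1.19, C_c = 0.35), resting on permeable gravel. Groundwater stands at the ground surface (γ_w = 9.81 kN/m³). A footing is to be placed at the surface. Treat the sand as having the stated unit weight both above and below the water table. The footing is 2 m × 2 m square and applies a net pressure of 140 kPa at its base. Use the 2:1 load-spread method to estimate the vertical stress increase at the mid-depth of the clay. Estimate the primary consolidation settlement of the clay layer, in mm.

Mid-depth of clay below the ground surface: z = 1.7 + 3.4/2 = 3.4 m.
Total vertical stress at mid-clay: σ_v = 19.3×1.7 + 17.6×1.7 = 62.73 kPa.
Pore pressure: u = 9.81×(3.4 − 0) = 33.354 kPa.
Initial effective stress: σ'_0 = σ_v − u = 62.73 − 33.354 = 29.376 kPa.
Stress increase at mid-clay by the 2:1 spreading method:
Δσ = qBL/((B+z)(L+z)) = 140×2×2/((2+3.4)(2+3.4)) = 19.204 kPa
Final effective stress: σ'_f = σ'_0 + Δσ = 29.376 + 19.204 = 48.58 kPa.
Normally consolidated clay, so the full stress increment lies on the virgin compression line:
S_c = C_c·H/(1+e₀)·log₁₀(σ'_f/σ'_0) = 0.35×3.4/(1+1.19)×log₁₀(48.58/29.376)
    = 0.54338 × 0.21846 = 0.1187 m

S_c ≈ 119 mm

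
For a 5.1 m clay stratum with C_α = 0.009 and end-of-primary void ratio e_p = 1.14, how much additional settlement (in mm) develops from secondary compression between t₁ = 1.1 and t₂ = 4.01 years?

Secondary compression: S_s = C_α·H/(1+e_p)·log₁₀(t₂/t₁)
S_s = 0.009×5.1/(1+1.14)×log₁₀(4.01/1.1)
    = 0.02145 × 0.5618 = 0.01205 m

S_s ≈ 12 mm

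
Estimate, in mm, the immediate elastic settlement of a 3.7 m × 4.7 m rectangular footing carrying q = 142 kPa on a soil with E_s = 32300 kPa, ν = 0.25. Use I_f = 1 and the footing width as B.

Immediate (elastic) settlement: S_e = q·B·(1−ν²)/E_s · I_f.
S_e = 142 × 3.7 × (1 − 0.25²) / 32300 × 1
    = 142 × 3.7 × 0.9375 / 32300 × 1
    = 0.01525 m = 15.25 mm

S_e ≈ 15.2 mm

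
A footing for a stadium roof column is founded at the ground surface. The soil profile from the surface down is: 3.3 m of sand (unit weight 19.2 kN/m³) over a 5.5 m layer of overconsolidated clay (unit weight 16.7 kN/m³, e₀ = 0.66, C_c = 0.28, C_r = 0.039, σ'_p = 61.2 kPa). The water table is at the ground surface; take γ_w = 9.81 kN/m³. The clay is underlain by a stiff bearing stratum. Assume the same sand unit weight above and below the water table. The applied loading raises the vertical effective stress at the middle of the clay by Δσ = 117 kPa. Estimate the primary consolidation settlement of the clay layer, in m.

Mid-depth of clay below the ground surface: z = 3.3 + 5.5/2 = 6.05 m.
Total vertical stress at mid-clay: σ_v = 19.2×3.3 + 16.7×2.75 = 109.28 kPa.
Pore pressure: u = 9.81×(6.05 − 0) = 59.351 kPa.
Initial effective stress: σ'_0 = σ_v − u = 109.28 − 59.351 = 49.929 kPa.
Final effective stress: σ'_f = 49.929 + 117 = 166.93 kPa.
σ'_f = 166.93 > σ'_p = 61.2 kPa, so the stress path crosses the preconsolidation pressure — recompression up to σ'_p, then virgin compression beyond:
S_c = H/(1+e₀)·[C_r·log₁₀(σ'_p/σ'_0) + C_c·log₁₀(σ'_f/σ'_p)]
    = 5.5/1.66 × [0.039×log₁₀(61.2/49.929) + 0.28×log₁₀(166.93/61.2)]
    = 3.3133 × [0.0034475 + 0.12202] = 0.4157 m

S_c ≈ 0.416 m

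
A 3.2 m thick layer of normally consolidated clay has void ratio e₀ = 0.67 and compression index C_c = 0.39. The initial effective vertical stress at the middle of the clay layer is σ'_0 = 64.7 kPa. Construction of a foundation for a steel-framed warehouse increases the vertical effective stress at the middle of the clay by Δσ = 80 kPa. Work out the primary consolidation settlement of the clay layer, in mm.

Final effective stress: σ'_f = σ'_0 + Δσ = 64.7 + 80 = 144.7 kPa.
Normally consolidated clay, so the full stress increment lies on the virgin compression line:
S_c = C_c·H/(1+e₀)·log₁₀(σ'_f/σ'_0) = 0.39×3.2/(1+0.67)×log₁₀(144.7/64.7)
    = 0.74731 × 0.34956 = 0.2612 m

S_c ≈ 261 mm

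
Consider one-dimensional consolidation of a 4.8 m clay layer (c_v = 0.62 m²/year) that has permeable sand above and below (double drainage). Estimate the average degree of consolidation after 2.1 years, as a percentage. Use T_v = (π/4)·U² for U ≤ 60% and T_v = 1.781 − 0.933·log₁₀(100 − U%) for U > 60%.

U ≈ 53.6 %

Drainage path length: H_d = H/2 = 2.4 m (double drainage).
T_v = c_v·t/H_d² = 0.62×2.1/2.4² = 0.22604.
T_v = 0.22604 corresponds to the U ≤ 60% branch:
U = √(4T_v/π) = 0.5365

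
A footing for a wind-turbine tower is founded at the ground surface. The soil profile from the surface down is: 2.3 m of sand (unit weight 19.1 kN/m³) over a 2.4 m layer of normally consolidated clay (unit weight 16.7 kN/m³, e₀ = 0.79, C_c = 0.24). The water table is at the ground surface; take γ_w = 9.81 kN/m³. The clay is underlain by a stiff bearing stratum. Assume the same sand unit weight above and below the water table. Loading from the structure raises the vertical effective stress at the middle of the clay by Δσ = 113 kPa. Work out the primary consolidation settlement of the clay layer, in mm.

S_c ≈ 220 mm

Mid-depth of clay below the ground surface: z = 2.3 + 2.4/2 = 3.5 m.
Total vertical stress at mid-clay: σ_v = 19.1×2.3 + 16.7×1.2 = 63.97 kPa.
Pore pressure: u = 9.81×(3.5 − 0) = 34.335 kPa.
Initial effective stress: σ'_0 = σ_v − u = 63.97 − 34.335 = 29.635 kPa.
Final effective stress: σ'_f = σ'_0 + Δσ = 29.635 + 113 = 142.63 kPa.
Normally consolidated clay, so the full stress increment lies on the virgin compression line:
S_c = C_c·H/(1+e₀)·log₁₀(σ'_f/σ'_0) = 0.24×2.4/(1+0.79)×log₁₀(142.63/29.635)
    = 0.32179 × 0.68241 = 0.2196 m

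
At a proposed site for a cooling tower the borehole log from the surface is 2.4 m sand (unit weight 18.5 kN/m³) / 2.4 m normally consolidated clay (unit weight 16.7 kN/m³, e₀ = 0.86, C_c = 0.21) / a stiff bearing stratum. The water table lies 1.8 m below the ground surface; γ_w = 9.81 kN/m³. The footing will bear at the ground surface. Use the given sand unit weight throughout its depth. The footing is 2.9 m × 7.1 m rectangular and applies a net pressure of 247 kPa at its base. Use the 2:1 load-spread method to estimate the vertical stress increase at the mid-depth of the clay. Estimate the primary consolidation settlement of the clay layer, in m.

Mid-depth of clay below the ground surface: z = 2.4 + 2.4/2 = 3.6 m.
Total vertical stress at mid-clay: σ_v = 18.5×2.4 + 16.7×1.2 = 64.44 kPa.
Pore pressure: u = 9.81×(3.6 − 1.8) = 17.658 kPa.
Initial effective stress: σ'_0 = σ_v − u = 64.44 − 17.658 = 46.782 kPa.
Stress increase at mid-clay by the 2:1 spreading method:
Δσ = qBL/((B+z)(L+z)) = 247×2.9×7.1/((2.9+3.6)(7.1+3.6)) = 73.123 kPa
Final effective stress: σ'_f = σ'_0 + Δσ = 46.782 + 73.123 = 119.91 kPa.
Normally consolidated clay, so the full stress increment lies on the virgin compression line:
S_c = C_c·H/(1+e₀)·log₁₀(σ'_f/σ'_0) = 0.21×2.4/(1+0.86)×log₁₀(119.91/46.782)
    = 0.27097 × 0.40878 = 0.1108 m

S_c ≈ 0.111 m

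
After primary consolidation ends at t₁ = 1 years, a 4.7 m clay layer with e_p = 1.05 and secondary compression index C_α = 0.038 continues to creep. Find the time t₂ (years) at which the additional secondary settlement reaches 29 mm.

S_s = C_α·H/(1+e_p)·log₁₀(t₂/t₁) ⇒ log₁₀(t₂/t₁) = S_s·(1+e_p)/(C_α·H).
log₁₀(t₂/t₁) = 0.029 × (1+1.05) / (0.038×4.7) = 0.3329
t₂ = t₁ × 10^0.3329 = 1 × 2.152 = 2.152 years

t₂ ≈ 2.15 years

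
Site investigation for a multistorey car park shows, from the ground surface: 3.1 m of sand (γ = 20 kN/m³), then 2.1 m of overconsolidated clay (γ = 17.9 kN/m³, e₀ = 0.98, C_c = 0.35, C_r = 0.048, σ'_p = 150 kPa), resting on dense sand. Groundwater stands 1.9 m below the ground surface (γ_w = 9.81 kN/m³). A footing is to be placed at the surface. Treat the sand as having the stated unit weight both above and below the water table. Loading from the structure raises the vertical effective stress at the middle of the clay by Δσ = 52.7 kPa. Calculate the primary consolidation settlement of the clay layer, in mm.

S_c ≈ 14.2 mm

Mid-depth of clay below the ground surface: z = 3.1 + 2.1/2 = 4.15 m.
Total vertical stress at mid-clay: σ_v = 20×3.1 + 17.9×1.05 = 80.795 kPa.
Pore pressure: u = 9.81×(4.15 − 1.9) = 22.073 kPa.
Initial effective stress: σ'_0 = σ_v − u = 80.795 − 22.073 = 58.722 kPa.
Final effective stress: σ'_f = 58.722 + 52.7 = 111.42 kPa.
σ'_f = 111.42 ≤ σ'_p = 150 kPa, so the clay remains overconsolidated and only the recompression index applies:
S_c = C_r·H/(1+e₀)·log₁₀(σ'_f/σ'_0) = 0.048×2.1/1.98×log₁₀(111.42/58.722)
    = 0.050909 × 0.27816 = 0.01416 m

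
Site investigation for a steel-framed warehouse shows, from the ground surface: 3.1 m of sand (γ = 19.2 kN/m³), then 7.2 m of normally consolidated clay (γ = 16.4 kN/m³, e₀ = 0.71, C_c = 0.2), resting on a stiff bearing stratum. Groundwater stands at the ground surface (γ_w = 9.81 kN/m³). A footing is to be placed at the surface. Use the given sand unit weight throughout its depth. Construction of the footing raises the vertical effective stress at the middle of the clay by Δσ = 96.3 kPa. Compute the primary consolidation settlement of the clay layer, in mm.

S_c ≈ 380 mm

Mid-depth of clay below the ground surface: z = 3.1 + 7.2/2 = 6.7 m.
Total vertical stress at mid-clay: σ_v = 19.2×3.1 + 16.4×3.6 = 118.56 kPa.
Pore pressure: u = 9.81×(6.7 − 0) = 65.727 kPa.
Initial effective stress: σ'_0 = σ_v − u = 118.56 − 65.727 = 52.833 kPa.
Final effective stress: σ'_f = σ'_0 + Δσ = 52.833 + 96.3 = 149.13 kPa.
Normally consolidated clay, so the full stress increment lies on the virgin compression line:
S_c = C_c·H/(1+e₀)·log₁₀(σ'_f/σ'_0) = 0.2×7.2/(1+0.71)×log₁₀(149.13/52.833)
    = 0.84211 × 0.45066 = 0.3795 m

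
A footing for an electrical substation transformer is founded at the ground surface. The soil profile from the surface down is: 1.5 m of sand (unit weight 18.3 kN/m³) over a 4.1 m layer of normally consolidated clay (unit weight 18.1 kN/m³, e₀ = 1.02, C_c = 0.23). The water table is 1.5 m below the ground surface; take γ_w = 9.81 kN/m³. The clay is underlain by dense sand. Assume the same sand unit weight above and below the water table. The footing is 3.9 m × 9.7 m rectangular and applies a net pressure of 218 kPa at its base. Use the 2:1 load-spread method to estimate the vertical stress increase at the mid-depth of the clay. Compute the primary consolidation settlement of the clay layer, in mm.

S_c ≈ 214 mm

Mid-depth of clay below the ground surface: z = 1.5 + 4.1/2 = 3.55 m.
Total vertical stress at mid-clay: σ_v = 18.3×1.5 + 18.1×2.05 = 64.555 kPa.
Pore pressure: u = 9.81×(3.55 − 1.5) = 20.11 kPa.
Initial effective stress: σ'_0 = σ_v − u = 64.555 − 20.11 = 44.445 kPa.
Stress increase at mid-clay by the 2:1 spreading method:
Δσ = qBL/((B+z)(L+z)) = 218×3.9×9.7/((3.9+3.55)(9.7+3.55)) = 83.545 kPa
Final effective stress: σ'_f = σ'_0 + Δσ = 44.445 + 83.545 = 127.99 kPa.
Normally consolidated clay, so the full stress increment lies on the virgin compression line:
S_c = C_c·H/(1+e₀)·log₁₀(σ'_f/σ'_0) = 0.23×4.1/(1+1.02)×log₁₀(127.99/44.445)
    = 0.46683 × 0.45935 = 0.2144 m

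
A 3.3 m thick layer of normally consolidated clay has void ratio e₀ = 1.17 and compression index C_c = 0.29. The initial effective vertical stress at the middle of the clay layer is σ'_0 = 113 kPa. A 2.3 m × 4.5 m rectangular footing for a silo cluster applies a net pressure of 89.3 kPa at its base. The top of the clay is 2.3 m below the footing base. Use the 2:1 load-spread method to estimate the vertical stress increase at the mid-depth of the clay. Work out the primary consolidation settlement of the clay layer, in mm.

S_c ≈ 27.6 mm

Mid-depth of clay below the footing base: z = 2.3 + 3.3/2 = 3.95 m.
Stress increase at mid-clay by the 2:1 spreading method:
Δσ = qBL/((B+z)(L+z)) = 89.3×2.3×4.5/((2.3+3.95)(4.5+3.95)) = 17.501 kPa
Final effective stress: σ'_f = σ'_0 + Δσ = 113 + 17.501 = 130.5 kPa.
Normally consolidated clay, so the full stress increment lies on the virgin compression line:
S_c = C_c·H/(1+e₀)·log₁₀(σ'_f/σ'_0) = 0.29×3.3/(1+1.17)×log₁₀(130.5/113)
    = 0.44101 × 0.062532 = 0.02758 m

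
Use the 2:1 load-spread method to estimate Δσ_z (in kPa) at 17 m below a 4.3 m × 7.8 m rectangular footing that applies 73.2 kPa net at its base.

By the 2:1 method the load spreads at 1 horizontal : 2 vertical, so at depth z the loaded area has grown by z in each plan dimension:
Δσ = qBL/((B+z)(L+z)) = 73.2×4.3×7.8/((4.3+17)(7.8+17)) = 4.6478 kPa

Δσ_z ≈ 4.65 kPa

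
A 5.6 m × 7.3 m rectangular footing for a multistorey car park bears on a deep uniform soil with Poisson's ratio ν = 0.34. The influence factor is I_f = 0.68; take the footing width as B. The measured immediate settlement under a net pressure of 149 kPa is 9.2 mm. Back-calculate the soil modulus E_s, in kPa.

E_s ≈ 54500 kPa

S_e = q·B·(1−ν²)/E_s · I_f  ⇒  E_s = q·B·(1−ν²)·I_f / S_e.
E_s = 149 × 5.6 × 0.8844 × 0.68 / 0.0092 = 54540 kPa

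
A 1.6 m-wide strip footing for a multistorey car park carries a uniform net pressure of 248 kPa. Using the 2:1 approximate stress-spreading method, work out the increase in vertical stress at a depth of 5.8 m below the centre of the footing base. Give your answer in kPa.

By the 2:1 method the load spreads at 1 horizontal : 2 vertical, so at depth z the loaded area has grown by z in each plan dimension:
Δσ = qB/(B+z) = 248×1.6/(1.6+5.8) = 53.622 kPa

Δσ_z ≈ 53.6 kPa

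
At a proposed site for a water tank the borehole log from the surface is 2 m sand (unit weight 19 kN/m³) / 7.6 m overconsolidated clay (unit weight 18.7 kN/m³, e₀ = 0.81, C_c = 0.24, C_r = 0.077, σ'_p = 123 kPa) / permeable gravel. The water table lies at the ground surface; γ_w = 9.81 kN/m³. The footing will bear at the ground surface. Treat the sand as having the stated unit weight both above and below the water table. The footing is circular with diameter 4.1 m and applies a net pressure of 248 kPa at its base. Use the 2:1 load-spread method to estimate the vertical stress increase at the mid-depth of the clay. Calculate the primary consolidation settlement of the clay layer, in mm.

S_c ≈ 83.7 mm

Mid-depth of clay below the ground surface: z = 2 + 7.6/2 = 5.8 m.
Total vertical stress at mid-clay: σ_v = 19×2 + 18.7×3.8 = 109.06 kPa.
Pore pressure: u = 9.81×(5.8 − 0) = 56.898 kPa.
Initial effective stress: σ'_0 = σ_v − u = 109.06 − 56.898 = 52.162 kPa.
Stress increase at mid-clay by the 2:1 spreading method:
Δσ ≈ qD²/(D+z)² = 248×4.1²/(4.1+5.8)² = 42.535 kPa
Final effective stress: σ'_f = 52.162 + 42.535 = 94.697 kPa.
σ'_f = 94.697 ≤ σ'_p = 123 kPa, so the clay remains overconsolidated and only the recompression index applies:
S_c = C_r·H/(1+e₀)·log₁₀(σ'_f/σ'_0) = 0.077×7.6/1.81×log₁₀(94.697/52.162)
    = 0.32332 × 0.25898 = 0.08373 m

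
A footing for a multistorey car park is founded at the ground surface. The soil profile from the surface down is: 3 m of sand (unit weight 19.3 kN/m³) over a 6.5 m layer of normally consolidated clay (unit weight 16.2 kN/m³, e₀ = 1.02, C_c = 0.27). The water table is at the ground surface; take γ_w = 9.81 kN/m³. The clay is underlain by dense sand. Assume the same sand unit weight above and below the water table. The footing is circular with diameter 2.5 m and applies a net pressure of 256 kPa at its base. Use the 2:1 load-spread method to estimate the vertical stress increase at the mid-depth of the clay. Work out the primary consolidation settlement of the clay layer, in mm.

S_c ≈ 133 mm

Mid-depth of clay below the ground surface: z = 3 + 6.5/2 = 6.25 m.
Total vertical stress at mid-clay: σ_v = 19.3×3 + 16.2×3.25 = 110.55 kPa.
Pore pressure: u = 9.81×(6.25 − 0) = 61.312 kPa.
Initial effective stress: σ'_0 = σ_v − u = 110.55 − 61.312 = 49.238 kPa.
Stress increase at mid-clay by the 2:1 spreading method:
Δσ ≈ qD²/(D+z)² = 256×2.5²/(2.5+6.25)² = 20.898 kPa
Final effective stress: σ'_f = σ'_0 + Δσ = 49.238 + 20.898 = 70.136 kPa.
Normally consolidated clay, so the full stress increment lies on the virgin compression line:
S_c = C_c·H/(1+e₀)·log₁₀(σ'_f/σ'_0) = 0.27×6.5/(1+1.02)×log₁₀(70.136/49.238)
    = 0.86881 × 0.15364 = 0.1335 m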